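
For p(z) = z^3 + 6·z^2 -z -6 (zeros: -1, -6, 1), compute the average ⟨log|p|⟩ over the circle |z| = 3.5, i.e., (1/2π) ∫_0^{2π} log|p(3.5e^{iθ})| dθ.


Zeros: -6, -1, 1; r = 3.5.
Inside |z| < r: -1, 1. Outside (|z| ≥ r): -6.
p(0) = -6, so log|p(0)| = log(6) = 1.7918.
Apply Jensen: I(r) = log|p(0)| + Σ_k log(r/|z_k|), summed over zeros inside |z| < r.
  log(r/|z_k|) for z_k = -1: log(3.5/1) = 1.2528
  log(r/|z_k|) for z_k = 1: log(3.5/1) = 1.2528
  Outside zeros (-6) contribute nothing to the Jensen sum.
Sum over inside zeros: 2.5055.
I(r) = log|p(0)| + (inside sum) = 1.7918 + 2.5055 = 4.2973.
Note: since some zeros are outside |z| ≤ r, the simplified n·log(r) form does NOT apply — only the inside zeros contribute.

I(r) ≈ 4.2973.


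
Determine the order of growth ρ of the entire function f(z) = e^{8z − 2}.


|e^{8z − 2}| = e^{Re(8·z) + -2} ≤ e^{8|z|^1 + -2} = e^{8r^1 + -2} on |z| = r, so ρ ≤ 1. Choosing z on |z|=r so that 8·z is real positive (always possible by picking arg z appropriately) gives |f(z)| = e^{8r^1 + -2}, matching the bound. The additive constant -2 does not affect log log M(r) ~ 1·log r. Hence ρ = 1.
Therefore ρ = 1.

Order ρ = 1.


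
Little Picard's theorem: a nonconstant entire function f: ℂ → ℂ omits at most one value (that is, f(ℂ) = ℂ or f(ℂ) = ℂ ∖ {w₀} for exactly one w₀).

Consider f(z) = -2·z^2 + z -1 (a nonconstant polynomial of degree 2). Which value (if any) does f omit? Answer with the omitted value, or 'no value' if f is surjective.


Little Picard bounds the complement of f(ℂ) to at most one point.
For every w ∈ ℂ, the equation p(z) − w = 0 is a nonconstant polynomial in z and hence has at least one root by the fundamental theorem of algebra. So p is surjective onto ℂ, omitting no value.

Omitted value: no value.


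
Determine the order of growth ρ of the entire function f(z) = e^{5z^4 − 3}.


|e^{5z^4 − 3}| = e^{Re(5·z^4) + -3} ≤ e^{5|z|^4 + -3} = e^{5r^4 + -3} on |z| = r, so ρ ≤ 4. Choosing z on |z|=r so that 5·z^4 is real positive (always possible by picking arg z appropriately) gives |f(z)| = e^{5r^4 + -3}, matching the bound. The additive constant -3 does not affect log log M(r) ~ 4·log r. Hence ρ = 4.
Therefore ρ = 4.

Order ρ = 4.


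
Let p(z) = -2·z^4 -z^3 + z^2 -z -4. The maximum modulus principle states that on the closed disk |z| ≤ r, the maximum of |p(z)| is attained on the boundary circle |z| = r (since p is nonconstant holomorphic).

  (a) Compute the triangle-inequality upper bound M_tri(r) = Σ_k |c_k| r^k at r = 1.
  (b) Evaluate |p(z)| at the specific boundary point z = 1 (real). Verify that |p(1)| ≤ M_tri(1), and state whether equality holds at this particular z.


Coefficients: c_0 = -4, c_1 = -1, c_2 = 1, c_3 = -1, c_4 = -2. Radius r = 1.
Part (a). Triangle bound: M_tri(r) = Σ_k |c_k| r^k
  = |-4|·1^0 + |-1|·1^1 + |1|·1^2 + |-1|·1^3 + |-2|·1^4
  = 4 + 1 + 1 + 1 + 2 = 9.
This bounds M(r) := max_{|z|=r} |p(z)| from above; equality holds iff all terms c_k z^k can be made to align in phase at a single z on |z|=r.
Part (b). At z = 1 (real, on the circle |z| = r):
  p(1) = (-4)·1^0 + (-1)·1^1 + (1)·1^2 + (-1)·1^3 + (-2)·1^4 = -7.
  |p(1)| = 7.
Check: |p(1)| = 7 ≤ 9 = M_tri(1). ✓ Equality does not hold at z = 1 (the coefficients have mixed signs, so the terms do not all align in phase there).

M_tri(1) = 9; |p(1)| = 7; equality at z=1: no.


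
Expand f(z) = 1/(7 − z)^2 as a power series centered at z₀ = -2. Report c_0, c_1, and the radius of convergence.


Let w = z − z₀, so z = z₀ + w.
Then 7 − z = 7 − (z₀ + w) = (7 − z₀) − w = 9 − w.
f(z) = 1/(9 − w)^2 = (1/(9)^2) · (1 − w/(9))^{−2}.
By the binomial series (1−u)^{−2} = Σ_{n≥0} C(n+1, 1) u^n for |u|<1, with u = w/(9):
  c_n = C(n+1, 1) / (9)^(n+2).
  c_0 = 1/(9)^2 = 1/81.
  c_1 = 2/(9)^3 = 2/729.
The series is valid for |w/d| < 1, i.e. |z − z₀| < |d|.
Radius of convergence: R = |7 − z₀| = |9| = 9 (distance from z₀ to the singularity z = 7).

c_0 = 1/81, c_1 = 2/729; R = 9.


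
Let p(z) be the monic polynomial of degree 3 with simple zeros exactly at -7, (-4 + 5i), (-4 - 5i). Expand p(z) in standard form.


The polynomial is p(z) = ∏_{α ∈ S} (z − α), where S = {-7, (-4 + 5i), (-4 - 5i)}.
Expanding the product yields: p(z) = z^3 + 15·z^2 + 97·z + 287.
Note conjugate pairs combine to real quadratics: (z − (-4+5i))(z − (-4−5i)) = z² + 8z + 41.
The resulting polynomial has degree 3 and real coefficients as required.

p(z) = z^3 + 15·z^2 + 97·z + 287.


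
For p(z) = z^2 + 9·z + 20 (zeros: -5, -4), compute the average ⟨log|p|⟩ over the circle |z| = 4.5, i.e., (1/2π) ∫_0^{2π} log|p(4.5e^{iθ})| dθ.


Zeros: -5, -4; r = 4.5.
Inside |z| < r: -4. Outside (|z| ≥ r): -5.
p(0) = 20, so log|p(0)| = log(20) = 2.9957.
Apply Jensen: I(r) = log|p(0)| + Σ_k log(r/|z_k|), summed over zeros inside |z| < r.
  log(r/|z_k|) for z_k = -4: log(4.5/4) = 0.1178
  Outside zeros (-5) contribute nothing to the Jensen sum.
Sum over inside zeros: 0.1178.
I(r) = log|p(0)| + (inside sum) = 2.9957 + 0.1178 = 3.1135.
Note: since some zeros are outside |z| ≤ r, the simplified n·log(r) form does NOT apply — only the inside zeros contribute.

I(r) ≈ 3.1135.


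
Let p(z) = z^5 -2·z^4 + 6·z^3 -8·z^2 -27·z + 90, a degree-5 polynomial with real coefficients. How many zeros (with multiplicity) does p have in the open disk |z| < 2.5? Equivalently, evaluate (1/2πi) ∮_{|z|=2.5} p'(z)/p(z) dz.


The zeros of p are: (2 + 1i), (2 - 1i), -2, (0 + 3i), (0 - 3i).
Their magnitudes are: 2.236, 2.236, 2, 3, 3.
Zeros with |z| < R = 2.5: (2 + 1i), (2 - 1i), -2.
Count = 3.
By the argument principle, (1/2πi) ∮_{|z|=R} p'(z)/p(z) dz equals exactly this count.

Number of zeros inside |z| < 2.5: 3.


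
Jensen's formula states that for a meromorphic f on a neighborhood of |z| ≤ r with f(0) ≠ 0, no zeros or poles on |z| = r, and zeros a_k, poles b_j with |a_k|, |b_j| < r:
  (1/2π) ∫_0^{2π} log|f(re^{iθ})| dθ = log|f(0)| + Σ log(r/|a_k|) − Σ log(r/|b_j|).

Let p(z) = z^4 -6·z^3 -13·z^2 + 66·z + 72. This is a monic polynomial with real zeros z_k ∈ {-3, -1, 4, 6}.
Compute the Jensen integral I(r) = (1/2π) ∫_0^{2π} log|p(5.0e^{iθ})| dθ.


Zeros: -3, -1, 4, 6; r = 5.0.
Inside |z| < r: -3, -1, 4. Outside (|z| ≥ r): 6.
p(0) = 72, so log|p(0)| = log(72) = 4.2767.
Apply Jensen: I(r) = log|p(0)| + Σ_k log(r/|z_k|), summed over zeros inside |z| < r.
  log(r/|z_k|) for z_k = -3: log(5.0/3) = 0.5108
  log(r/|z_k|) for z_k = -1: log(5.0/1) = 1.6094
  log(r/|z_k|) for z_k = 4: log(5.0/4) = 0.2231
  Outside zeros (6) contribute nothing to the Jensen sum.
Sum over inside zeros: 2.3434.
I(r) = log|p(0)| + (inside sum) = 4.2767 + 2.3434 = 6.6201.
Note: since some zeros are outside |z| ≤ r, the simplified n·log(r) form does NOT apply — only the inside zeros contribute.

I(r) ≈ 6.6201.


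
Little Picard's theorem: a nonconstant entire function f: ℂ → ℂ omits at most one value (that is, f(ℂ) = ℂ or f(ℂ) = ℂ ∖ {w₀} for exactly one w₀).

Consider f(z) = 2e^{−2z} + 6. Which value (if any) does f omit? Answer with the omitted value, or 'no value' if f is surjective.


Little Picard bounds the complement of f(ℂ) to at most one point.
e^{−2z} is never zero on ℂ, so 2·e^{−2z} takes every value in ℂ ∖ {0}. Adding 6 shifts the range to ℂ ∖ {6}. Thus f omits exactly the value 6.

Omitted value: 6.


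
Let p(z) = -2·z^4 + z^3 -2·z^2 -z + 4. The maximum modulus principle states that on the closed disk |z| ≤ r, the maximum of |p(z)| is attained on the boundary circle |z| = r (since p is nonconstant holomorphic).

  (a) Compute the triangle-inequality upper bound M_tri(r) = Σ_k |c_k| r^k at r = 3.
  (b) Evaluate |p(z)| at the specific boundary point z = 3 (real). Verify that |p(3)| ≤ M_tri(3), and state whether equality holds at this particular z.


Coefficients: c_0 = 4, c_1 = -1, c_2 = -2, c_3 = 1, c_4 = -2. Radius r = 3.
Part (a). Triangle bound: M_tri(r) = Σ_k |c_k| r^k
  = |4|·3^0 + |-1|·3^1 + |-2|·3^2 + |1|·3^3 + |-2|·3^4
  = 4 + 3 + 18 + 27 + 162 = 214.
This bounds M(r) := max_{|z|=r} |p(z)| from above; equality holds iff all terms c_k z^k can be made to align in phase at a single z on |z|=r.
Part (b). At z = 3 (real, on the circle |z| = r):
  p(3) = (4)·3^0 + (-1)·3^1 + (-2)·3^2 + (1)·3^3 + (-2)·3^4 = -152.
  |p(3)| = 152.
Check: |p(3)| = 152 ≤ 214 = M_tri(3). ✓ Equality does not hold at z = 3 (the coefficients have mixed signs, so the terms do not all align in phase there).

M_tri(3) = 214; |p(3)| = 152; equality at z=3: no.


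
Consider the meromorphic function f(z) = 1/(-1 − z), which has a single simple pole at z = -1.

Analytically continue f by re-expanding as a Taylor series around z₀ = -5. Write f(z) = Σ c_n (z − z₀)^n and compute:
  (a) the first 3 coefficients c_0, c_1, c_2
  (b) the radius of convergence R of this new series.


Let w = z − z₀, so z = z₀ + w.
Then -1 − z = -1 − (z₀ + w) = (-1 − z₀) − w = 4 − w.
f(z) = 1/(4 − w) = (1/(4)) · 1/(1 − w/(4)) = Σ_{n≥0} w^n / (4)^(n+1).
So c_n = 1/(4)^(n+1):
  c_0 = 1/(4)^1 = 1/4.
  c_1 = 1/(4)^2 = 1/16.
  c_2 = 1/(4)^3 = 1/64.
The series is valid for |w/d| < 1, i.e. |z − z₀| < |d|.
Radius of convergence: R = |-1 − z₀| = |4| = 4 (distance from z₀ to the singularity z = -1).

c_0 = 1/4, c_1 = 1/16, c_2 = 1/64; R = 4.


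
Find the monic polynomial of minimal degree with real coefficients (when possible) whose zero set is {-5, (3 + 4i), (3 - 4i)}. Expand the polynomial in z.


The polynomial is p(z) = ∏_{α ∈ S} (z − α), where S = {-5, (3 + 4i), (3 - 4i)}.
Expanding the product yields: p(z) = z^3 -z^2 -5·z + 125.
Note conjugate pairs combine to real quadratics: (z − (3+4i))(z − (3−4i)) = z² − 6z + 25.
The resulting polynomial has degree 3 and real coefficients as required.

p(z) = z^3 -z^2 -5·z + 125.


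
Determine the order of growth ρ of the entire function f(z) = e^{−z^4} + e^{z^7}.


Each summand is entire of order 4 and 7 respectively (as in the single-exponential case). The order of a sum is at most the max of the orders, so ρ ≤ 7. For the lower bound: on |z|=r choose arg z so that 1z^7 is real positive; then |e^{1z^7}| = e^{1r^7} while |e^{-1z^4}| ≤ e^{1r^4} = o(e^{1r^7}). So |f| ≥ e^{1r^7}(1 − o(1)) and ρ ≥ 7. Hence ρ = max(4, 7) = 7.
Therefore ρ = 7.

Order ρ = 7.


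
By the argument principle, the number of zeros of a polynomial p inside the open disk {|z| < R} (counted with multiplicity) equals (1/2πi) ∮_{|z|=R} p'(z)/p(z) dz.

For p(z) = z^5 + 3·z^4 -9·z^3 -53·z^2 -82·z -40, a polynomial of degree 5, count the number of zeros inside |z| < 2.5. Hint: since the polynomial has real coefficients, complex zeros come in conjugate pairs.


The zeros of p are: (-2 + 1i), (-2 - 1i), 4, -1, -2.
Their magnitudes are: 2.236, 2.236, 4, 1, 2.
Zeros with |z| < R = 2.5: (-2 + 1i), (-2 - 1i), -1, -2.
Count = 4.
By the argument principle, (1/2πi) ∮_{|z|=R} p'(z)/p(z) dz equals exactly this count.

Number of zeros inside |z| < 2.5: 4.


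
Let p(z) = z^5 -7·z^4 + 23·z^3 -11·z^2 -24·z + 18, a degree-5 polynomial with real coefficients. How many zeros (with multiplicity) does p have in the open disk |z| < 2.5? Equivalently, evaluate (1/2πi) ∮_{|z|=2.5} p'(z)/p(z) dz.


The zeros of p are: 1, (3 + 3i), (3 - 3i), -1, 1.
Their magnitudes are: 1, 4.243, 4.243, 1, 1.
Zeros with |z| < R = 2.5: 1, -1, 1.
Count = 3.
By the argument principle, (1/2πi) ∮_{|z|=R} p'(z)/p(z) dz equals exactly this count.

Number of zeros inside |z| < 2.5: 3.


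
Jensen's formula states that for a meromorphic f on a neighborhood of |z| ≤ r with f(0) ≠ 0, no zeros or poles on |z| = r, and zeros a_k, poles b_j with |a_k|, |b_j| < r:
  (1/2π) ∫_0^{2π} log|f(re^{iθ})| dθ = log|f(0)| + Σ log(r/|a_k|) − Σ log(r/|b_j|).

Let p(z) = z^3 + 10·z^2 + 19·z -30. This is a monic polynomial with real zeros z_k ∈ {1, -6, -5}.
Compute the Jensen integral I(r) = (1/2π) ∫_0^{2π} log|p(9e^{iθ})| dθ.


Zeros: -6, -5, 1; r = 9.
Inside |z| < r: -6, -5, 1. Outside (|z| ≥ r): ∅.
p(0) = -30, so log|p(0)| = log(30) = 3.4012.
Apply Jensen: I(r) = log|p(0)| + Σ_k log(r/|z_k|), summed over zeros inside |z| < r.
  log(r/|z_k|) for z_k = 1: log(9/1) = 2.1972
  log(r/|z_k|) for z_k = -6: log(9/6) = 0.4055
  log(r/|z_k|) for z_k = -5: log(9/5) = 0.5878
Sum over inside zeros: 3.1905.
I(r) = log|p(0)| + (inside sum) = 3.4012 + 3.1905 = 6.5917.
Closed form (all zeros inside, monic): I(r) = n·log(r) = 3·log(9) = 6.5917. ✓

I(r) ≈ 6.5917.


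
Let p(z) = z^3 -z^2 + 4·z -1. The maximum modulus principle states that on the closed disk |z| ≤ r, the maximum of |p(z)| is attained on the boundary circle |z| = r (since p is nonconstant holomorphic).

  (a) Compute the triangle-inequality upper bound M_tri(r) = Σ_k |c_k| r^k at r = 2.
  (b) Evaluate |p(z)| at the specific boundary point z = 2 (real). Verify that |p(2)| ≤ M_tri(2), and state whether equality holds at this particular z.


Coefficients: c_0 = -1, c_1 = 4, c_2 = -1, c_3 = 1. Radius r = 2.
Part (a). Triangle bound: M_tri(r) = Σ_k |c_k| r^k
  = |-1|·2^0 + |4|·2^1 + |-1|·2^2 + |1|·2^3
  = 1 + 8 + 4 + 8 = 21.
This bounds M(r) := max_{|z|=r} |p(z)| from above; equality holds iff all terms c_k z^k can be made to align in phase at a single z on |z|=r.
Part (b). At z = 2 (real, on the circle |z| = r):
  p(2) = (-1)·2^0 + (4)·2^1 + (-1)·2^2 + (1)·2^3 = 11.
  |p(2)| = 11.
Check: |p(2)| = 11 ≤ 21 = M_tri(2). ✓ Equality does not hold at z = 2 (the coefficients have mixed signs, so the terms do not all align in phase there).

M_tri(2) = 21; |p(2)| = 11; equality at z=2: no.


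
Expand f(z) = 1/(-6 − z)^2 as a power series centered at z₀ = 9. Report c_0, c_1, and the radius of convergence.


Let w = z − z₀, so z = z₀ + w.
Then -6 − z = -6 − (z₀ + w) = (-6 − z₀) − w = -15 − w.
f(z) = 1/(-15 − w)^2 = (1/(-15)^2) · (1 − w/(-15))^{−2}.
By the binomial series (1−u)^{−2} = Σ_{n≥0} C(n+1, 1) u^n for |u|<1, with u = w/(-15):
  c_n = C(n+1, 1) / (-15)^(n+2).
  c_0 = 1/(-15)^2 = 1/225.
  c_1 = 2/(-15)^3 = -2/3375.
The series is valid for |w/d| < 1, i.e. |z − z₀| < |d|.
Radius of convergence: R = |-6 − z₀| = |-15| = 15 (distance from z₀ to the singularity z = -6).

c_0 = 1/225, c_1 = -2/3375; R = 15.


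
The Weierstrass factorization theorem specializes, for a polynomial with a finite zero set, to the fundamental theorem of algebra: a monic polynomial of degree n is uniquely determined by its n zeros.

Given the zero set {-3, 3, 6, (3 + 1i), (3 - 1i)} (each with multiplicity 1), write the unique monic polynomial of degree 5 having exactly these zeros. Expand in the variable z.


The polynomial is p(z) = ∏_{α ∈ S} (z − α), where S = {-3, 3, 6, (3 + 1i), (3 - 1i)}.
Expanding the product yields: p(z) = z^5 -12·z^4 + 37·z^3 + 48·z^2 -414·z + 540.
Note conjugate pairs combine to real quadratics: (z − (3+1i))(z − (3−1i)) = z² − 6z + 10.
The resulting polynomial has degree 5 and real coefficients as required.

p(z) = z^5 -12·z^4 + 37·z^3 + 48·z^2 -414·z + 540.


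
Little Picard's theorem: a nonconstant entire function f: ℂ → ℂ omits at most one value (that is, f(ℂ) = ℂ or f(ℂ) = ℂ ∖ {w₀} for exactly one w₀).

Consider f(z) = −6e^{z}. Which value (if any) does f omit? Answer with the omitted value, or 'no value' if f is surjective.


Little Picard bounds the complement of f(ℂ) to at most one point.
e^{z} is never zero on ℂ, so -6·e^{z} takes every value in ℂ ∖ {0}. Adding 0 shifts the range to ℂ ∖ {0}. Thus f omits exactly the value 0.

Omitted value: 0.


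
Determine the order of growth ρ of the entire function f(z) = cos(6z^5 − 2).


Write cos(w) = (e^{iw} ± e^{−iw})/(2 or 2i), so |cos(w)| ≤ e^{|w|}. With w = 6z^5 − 2, |w| ≤ 6r^5 + 2 on |z|=r, giving M(r) ≤ e^{6r^5 + 2} and ρ ≤ 5. For the lower bound, choose z on |z|=r with 6z^5 purely imaginary of modulus 6r^5; then |cos(6z^5 − 2)| grows like e^{6r^5}/2, so ρ ≥ 5. Hence ρ = 5.
Therefore ρ = 5.

Order ρ = 5.


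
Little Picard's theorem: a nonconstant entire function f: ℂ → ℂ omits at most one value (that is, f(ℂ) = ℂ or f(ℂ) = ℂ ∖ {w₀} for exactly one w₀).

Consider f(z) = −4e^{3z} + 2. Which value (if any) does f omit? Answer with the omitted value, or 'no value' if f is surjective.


Little Picard bounds the complement of f(ℂ) to at most one point.
e^{3z} is never zero on ℂ, so -4·e^{3z} takes every value in ℂ ∖ {0}. Adding 2 shifts the range to ℂ ∖ {2}. Thus f omits exactly the value 2.

Omitted value: 2.


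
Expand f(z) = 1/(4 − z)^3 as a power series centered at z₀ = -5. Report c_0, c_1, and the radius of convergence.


Let w = z − z₀, so z = z₀ + w.
Then 4 − z = 4 − (z₀ + w) = (4 − z₀) − w = 9 − w.
f(z) = 1/(9 − w)^3 = (1/(9)^3) · (1 − w/(9))^{−3}.
By the binomial series (1−u)^{−3} = Σ_{n≥0} C(n+2, 2) u^n for |u|<1, with u = w/(9):
  c_n = C(n+2, 2) / (9)^(n+3).
  c_0 = 1/(9)^3 = 1/729.
  c_1 = 3/(9)^4 = 1/2187.
The series is valid for |w/d| < 1, i.e. |z − z₀| < |d|.
Radius of convergence: R = |4 − z₀| = |9| = 9 (distance from z₀ to the singularity z = 4).

c_0 = 1/729, c_1 = 1/2187; R = 9.


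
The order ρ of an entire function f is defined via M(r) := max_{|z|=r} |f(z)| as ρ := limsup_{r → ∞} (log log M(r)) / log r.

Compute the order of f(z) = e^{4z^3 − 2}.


|e^{4z^3 − 2}| = e^{Re(4·z^3) + -2} ≤ e^{4|z|^3 + -2} = e^{4r^3 + -2} on |z| = r, so ρ ≤ 3. Choosing z on |z|=r so that 4·z^3 is real positive (always possible by picking arg z appropriately) gives |f(z)| = e^{4r^3 + -2}, matching the bound. The additive constant -2 does not affect log log M(r) ~ 3·log r. Hence ρ = 3.
Therefore ρ = 3.

Order ρ = 3.


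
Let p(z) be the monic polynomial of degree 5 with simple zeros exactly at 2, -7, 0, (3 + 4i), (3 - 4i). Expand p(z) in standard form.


The polynomial is p(z) = ∏_{α ∈ S} (z − α), where S = {2, -7, 0, (3 + 4i), (3 - 4i)}.
Expanding the product yields: p(z) = z^5 -z^4 -19·z^3 + 209·z^2 -350·z.
Note conjugate pairs combine to real quadratics: (z − (3+4i))(z − (3−4i)) = z² − 6z + 25.
The resulting polynomial has degree 5 and real coefficients as required.

p(z) = z^5 -z^4 -19·z^3 + 209·z^2 -350·z.


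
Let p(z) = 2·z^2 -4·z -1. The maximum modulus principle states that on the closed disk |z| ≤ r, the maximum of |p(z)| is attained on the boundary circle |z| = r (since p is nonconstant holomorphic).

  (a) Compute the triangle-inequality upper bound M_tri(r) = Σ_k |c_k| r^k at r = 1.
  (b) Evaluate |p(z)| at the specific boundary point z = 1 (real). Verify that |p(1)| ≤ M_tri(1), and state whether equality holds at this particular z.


Coefficients: c_0 = -1, c_1 = -4, c_2 = 2. Radius r = 1.
Part (a). Triangle bound: M_tri(r) = Σ_k |c_k| r^k
  = |-1|·1^0 + |-4|·1^1 + |2|·1^2
  = 1 + 4 + 2 = 7.
This bounds M(r) := max_{|z|=r} |p(z)| from above; equality holds iff all terms c_k z^k can be made to align in phase at a single z on |z|=r.
Part (b). At z = 1 (real, on the circle |z| = r):
  p(1) = (-1)·1^0 + (-4)·1^1 + (2)·1^2 = -3.
  |p(1)| = 3.
Check: |p(1)| = 3 ≤ 7 = M_tri(1). ✓ Equality does not hold at z = 1 (the coefficients have mixed signs, so the terms do not all align in phase there).

M_tri(1) = 7; |p(1)| = 3; equality at z=1: no.


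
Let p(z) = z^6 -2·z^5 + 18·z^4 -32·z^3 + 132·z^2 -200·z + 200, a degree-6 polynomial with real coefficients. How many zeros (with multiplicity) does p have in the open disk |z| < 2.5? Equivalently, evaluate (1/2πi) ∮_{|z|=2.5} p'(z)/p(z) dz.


The zeros of p are: (1 + 3i), (1 - 3i), (1 + 1i), (1 - 1i), (-1 + 3i), (-1 - 3i).
Their magnitudes are: 3.162, 3.162, 1.414, 1.414, 3.162, 3.162.
Zeros with |z| < R = 2.5: (1 + 1i), (1 - 1i).
Count = 2.
By the argument principle, (1/2πi) ∮_{|z|=R} p'(z)/p(z) dz equals exactly this count.

Number of zeros inside |z| < 2.5: 2.


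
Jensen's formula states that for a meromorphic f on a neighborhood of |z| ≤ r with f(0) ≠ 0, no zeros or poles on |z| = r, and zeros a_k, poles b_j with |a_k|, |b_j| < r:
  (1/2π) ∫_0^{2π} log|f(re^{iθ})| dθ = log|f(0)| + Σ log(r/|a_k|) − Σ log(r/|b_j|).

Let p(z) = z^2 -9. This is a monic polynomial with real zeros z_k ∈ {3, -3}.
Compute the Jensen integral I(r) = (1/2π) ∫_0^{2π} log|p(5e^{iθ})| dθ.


Zeros: -3, 3; r = 5.
Inside |z| < r: -3, 3. Outside (|z| ≥ r): ∅.
p(0) = -9, so log|p(0)| = log(9) = 2.1972.
Apply Jensen: I(r) = log|p(0)| + Σ_k log(r/|z_k|), summed over zeros inside |z| < r.
  log(r/|z_k|) for z_k = 3: log(5/3) = 0.5108
  log(r/|z_k|) for z_k = -3: log(5/3) = 0.5108
Sum over inside zeros: 1.0217.
I(r) = log|p(0)| + (inside sum) = 2.1972 + 1.0217 = 3.2189.
Closed form (all zeros inside, monic): I(r) = n·log(r) = 2·log(5) = 3.2189. ✓

I(r) ≈ 3.2189.


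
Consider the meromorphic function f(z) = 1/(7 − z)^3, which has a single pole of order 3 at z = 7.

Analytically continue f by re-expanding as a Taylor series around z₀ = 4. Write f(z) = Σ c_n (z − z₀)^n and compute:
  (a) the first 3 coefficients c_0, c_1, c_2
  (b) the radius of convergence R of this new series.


Let w = z − z₀, so z = z₀ + w.
Then 7 − z = 7 − (z₀ + w) = (7 − z₀) − w = 3 − w.
f(z) = 1/(3 − w)^3 = (1/(3)^3) · (1 − w/(3))^{−3}.
By the binomial series (1−u)^{−3} = Σ_{n≥0} C(n+2, 2) u^n for |u|<1, with u = w/(3):
  c_n = C(n+2, 2) / (3)^(n+3).
  c_0 = 1/(3)^3 = 1/27.
  c_1 = 3/(3)^4 = 1/27.
  c_2 = 6/(3)^5 = 2/81.
The series is valid for |w/d| < 1, i.e. |z − z₀| < |d|.
Radius of convergence: R = |7 − z₀| = |3| = 3 (distance from z₀ to the singularity z = 7).

c_0 = 1/27, c_1 = 1/27, c_2 = 2/81; R = 3.


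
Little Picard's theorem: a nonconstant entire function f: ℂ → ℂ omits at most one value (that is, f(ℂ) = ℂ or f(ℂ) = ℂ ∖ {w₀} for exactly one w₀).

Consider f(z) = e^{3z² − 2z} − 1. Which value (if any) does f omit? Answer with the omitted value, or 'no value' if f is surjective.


Little Picard bounds the complement of f(ℂ) to at most one point.
The exponent g(z) = 3z² − 2z is a nonconstant polynomial, hence surjective onto ℂ. So e^{g(z)} takes every value in {e^w : w ∈ ℂ} = ℂ ∖ {0}. Adding -1 shifts the range to ℂ ∖ {-1}. f omits exactly -1.

Omitted value: -1.


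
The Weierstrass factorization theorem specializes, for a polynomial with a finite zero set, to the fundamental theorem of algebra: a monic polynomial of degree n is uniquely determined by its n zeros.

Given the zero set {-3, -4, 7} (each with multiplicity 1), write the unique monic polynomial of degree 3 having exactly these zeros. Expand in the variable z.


The polynomial is p(z) = ∏_{α ∈ S} (z − α), where S = {-3, -4, 7}.
Expanding the product yields: p(z) = z^3 -37·z -84.
The resulting polynomial has degree 3 and real coefficients as required.

p(z) = z^3 -37·z -84.


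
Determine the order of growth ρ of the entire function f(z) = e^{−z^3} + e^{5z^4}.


Each summand is entire of order 3 and 4 respectively (as in the single-exponential case). The order of a sum is at most the max of the orders, so ρ ≤ 4. For the lower bound: on |z|=r choose arg z so that 5z^4 is real positive; then |e^{5z^4}| = e^{5r^4} while |e^{-1z^3}| ≤ e^{1r^3} = o(e^{5r^4}). So |f| ≥ e^{5r^4}(1 − o(1)) and ρ ≥ 4. Hence ρ = max(3, 4) = 4.
Therefore ρ = 4.

Order ρ = 4.


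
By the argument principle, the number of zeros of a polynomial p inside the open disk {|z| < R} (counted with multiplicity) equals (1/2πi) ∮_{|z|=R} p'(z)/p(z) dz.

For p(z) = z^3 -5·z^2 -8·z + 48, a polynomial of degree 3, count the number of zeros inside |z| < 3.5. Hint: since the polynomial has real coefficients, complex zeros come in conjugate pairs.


The zeros of p are: 4, -3, 4.
Their magnitudes are: 4, 3, 4.
Zeros with |z| < R = 3.5: -3.
Count = 1.
By the argument principle, (1/2πi) ∮_{|z|=R} p'(z)/p(z) dz equals exactly this count.

Number of zeros inside |z| < 3.5: 1.


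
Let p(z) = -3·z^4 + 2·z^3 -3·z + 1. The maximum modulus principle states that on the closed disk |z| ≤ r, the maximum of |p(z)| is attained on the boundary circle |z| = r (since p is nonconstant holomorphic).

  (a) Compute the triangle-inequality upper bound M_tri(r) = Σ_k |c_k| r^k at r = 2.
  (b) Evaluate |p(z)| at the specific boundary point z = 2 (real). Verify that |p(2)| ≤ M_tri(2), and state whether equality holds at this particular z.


Coefficients: c_0 = 1, c_1 = -3, c_2 = 0, c_3 = 2, c_4 = -3. Radius r = 2.
Part (a). Triangle bound: M_tri(r) = Σ_k |c_k| r^k
  = |1|·2^0 + |-3|·2^1 + |0|·2^2 + |2|·2^3 + |-3|·2^4
  = 1 + 6 + 0 + 16 + 48 = 71.
This bounds M(r) := max_{|z|=r} |p(z)| from above; equality holds iff all terms c_k z^k can be made to align in phase at a single z on |z|=r.
Part (b). At z = 2 (real, on the circle |z| = r):
  p(2) = (1)·2^0 + (-3)·2^1 + (0)·2^2 + (2)·2^3 + (-3)·2^4 = -37.
  |p(2)| = 37.
Check: |p(2)| = 37 ≤ 71 = M_tri(2). ✓ Equality does not hold at z = 2 (the coefficients have mixed signs, so the terms do not all align in phase there).

M_tri(2) = 71; |p(2)| = 37; equality at z=2: no.


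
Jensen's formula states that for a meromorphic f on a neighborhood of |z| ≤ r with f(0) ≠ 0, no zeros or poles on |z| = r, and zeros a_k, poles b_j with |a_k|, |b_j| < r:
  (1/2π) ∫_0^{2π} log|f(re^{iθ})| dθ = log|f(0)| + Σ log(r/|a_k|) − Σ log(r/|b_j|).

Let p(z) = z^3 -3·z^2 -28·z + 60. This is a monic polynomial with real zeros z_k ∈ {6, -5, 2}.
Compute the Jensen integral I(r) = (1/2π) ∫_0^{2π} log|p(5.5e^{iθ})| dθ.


Zeros: -5, 2, 6; r = 5.5.
Inside |z| < r: -5, 2. Outside (|z| ≥ r): 6.
p(0) = 60, so log|p(0)| = log(60) = 4.0943.
Apply Jensen: I(r) = log|p(0)| + Σ_k log(r/|z_k|), summed over zeros inside |z| < r.
  log(r/|z_k|) for z_k = -5: log(5.5/5) = 0.0953
  log(r/|z_k|) for z_k = 2: log(5.5/2) = 1.0116
  Outside zeros (6) contribute nothing to the Jensen sum.
Sum over inside zeros: 1.1069.
I(r) = log|p(0)| + (inside sum) = 4.0943 + 1.1069 = 5.2013.
Note: since some zeros are outside |z| ≤ r, the simplified n·log(r) form does NOT apply — only the inside zeros contribute.

I(r) ≈ 5.2013.


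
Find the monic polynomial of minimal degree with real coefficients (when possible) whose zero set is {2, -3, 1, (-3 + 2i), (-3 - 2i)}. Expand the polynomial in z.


The polynomial is p(z) = ∏_{α ∈ S} (z − α), where S = {2, -3, 1, (-3 + 2i), (-3 - 2i)}.
Expanding the product yields: p(z) = z^5 + 6·z^4 + 6·z^3 -36·z^2 -55·z + 78.
Note conjugate pairs combine to real quadratics: (z − (-3+2i))(z − (-3−2i)) = z² + 6z + 13.
The resulting polynomial has degree 5 and real coefficients as required.

p(z) = z^5 + 6·z^4 + 6·z^3 -36·z^2 -55·z + 78.


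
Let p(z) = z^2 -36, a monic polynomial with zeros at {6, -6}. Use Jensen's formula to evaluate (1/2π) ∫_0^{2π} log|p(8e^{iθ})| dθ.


Zeros: -6, 6; r = 8.
Inside |z| < r: -6, 6. Outside (|z| ≥ r): ∅.
p(0) = -36, so log|p(0)| = log(36) = 3.5835.
Apply Jensen: I(r) = log|p(0)| + Σ_k log(r/|z_k|), summed over zeros inside |z| < r.
  log(r/|z_k|) for z_k = 6: log(8/6) = 0.2877
  log(r/|z_k|) for z_k = -6: log(8/6) = 0.2877
Sum over inside zeros: 0.5754.
I(r) = log|p(0)| + (inside sum) = 3.5835 + 0.5754 = 4.1589.
Closed form (all zeros inside, monic): I(r) = n·log(r) = 2·log(8) = 4.1589. ✓

I(r) ≈ 4.1589.


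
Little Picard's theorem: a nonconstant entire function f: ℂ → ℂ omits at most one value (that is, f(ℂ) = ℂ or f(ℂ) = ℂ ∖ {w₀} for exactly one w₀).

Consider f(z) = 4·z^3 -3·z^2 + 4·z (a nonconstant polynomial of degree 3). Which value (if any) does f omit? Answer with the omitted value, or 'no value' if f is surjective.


Little Picard bounds the complement of f(ℂ) to at most one point.
For every w ∈ ℂ, the equation p(z) − w = 0 is a nonconstant polynomial in z and hence has at least one root by the fundamental theorem of algebra. So p is surjective onto ℂ, omitting no value.

Omitted value: no value.


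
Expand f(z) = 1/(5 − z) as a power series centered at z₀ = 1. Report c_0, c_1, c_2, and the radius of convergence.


Let w = z − z₀, so z = z₀ + w.
Then 5 − z = 5 − (z₀ + w) = (5 − z₀) − w = 4 − w.
f(z) = 1/(4 − w) = (1/(4)) · 1/(1 − w/(4)) = Σ_{n≥0} w^n / (4)^(n+1).
So c_n = 1/(4)^(n+1):
  c_0 = 1/(4)^1 = 1/4.
  c_1 = 1/(4)^2 = 1/16.
  c_2 = 1/(4)^3 = 1/64.
The series is valid for |w/d| < 1, i.e. |z − z₀| < |d|.
Radius of convergence: R = |5 − z₀| = |4| = 4 (distance from z₀ to the singularity z = 5).

c_0 = 1/4, c_1 = 1/16, c_2 = 1/64; R = 4.


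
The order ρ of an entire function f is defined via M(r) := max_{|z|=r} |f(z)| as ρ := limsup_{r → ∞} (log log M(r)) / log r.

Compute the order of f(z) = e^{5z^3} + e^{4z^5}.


Each summand is entire of order 3 and 5 respectively (as in the single-exponential case). The order of a sum is at most the max of the orders, so ρ ≤ 5. For the lower bound: on |z|=r choose arg z so that 4z^5 is real positive; then |e^{4z^5}| = e^{4r^5} while |e^{5z^3}| ≤ e^{5r^3} = o(e^{4r^5}). So |f| ≥ e^{4r^5}(1 − o(1)) and ρ ≥ 5. Hence ρ = max(3, 5) = 5.
Therefore ρ = 5.

Order ρ = 5.


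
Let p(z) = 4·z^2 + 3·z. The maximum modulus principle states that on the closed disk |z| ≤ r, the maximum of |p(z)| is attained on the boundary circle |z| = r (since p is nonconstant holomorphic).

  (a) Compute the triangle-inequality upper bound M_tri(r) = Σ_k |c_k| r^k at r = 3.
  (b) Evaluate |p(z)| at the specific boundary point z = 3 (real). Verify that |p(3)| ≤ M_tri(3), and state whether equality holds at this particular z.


Coefficients: c_0 = 0, c_1 = 3, c_2 = 4. Radius r = 3.
Part (a). Triangle bound: M_tri(r) = Σ_k |c_k| r^k
  = |0|·3^0 + |3|·3^1 + |4|·3^2
  = 0 + 9 + 36 = 45.
This bounds M(r) := max_{|z|=r} |p(z)| from above; equality holds iff all terms c_k z^k can be made to align in phase at a single z on |z|=r.
Part (b). At z = 3 (real, on the circle |z| = r):
  p(3) = (0)·3^0 + (3)·3^1 + (4)·3^2 = 45.
  |p(3)| = 45.
Since all nonzero coefficients share the same sign, |p(3)| = 45 = M_tri(3); the triangle bound is attained at z = 3, so in fact M(r) = 45.

M_tri(3) = 45; |p(3)| = 45; equality at z=3: yes.


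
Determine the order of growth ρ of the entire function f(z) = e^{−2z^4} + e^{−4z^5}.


Each summand is entire of order 4 and 5 respectively (as in the single-exponential case). The order of a sum is at most the max of the orders, so ρ ≤ 5. For the lower bound: on |z|=r choose arg z so that -4z^5 is real positive; then |e^{-4z^5}| = e^{4r^5} while |e^{-2z^4}| ≤ e^{2r^4} = o(e^{4r^5}). So |f| ≥ e^{4r^5}(1 − o(1)) and ρ ≥ 5. Hence ρ = max(4, 5) = 5.
Therefore ρ = 5.

Order ρ = 5.


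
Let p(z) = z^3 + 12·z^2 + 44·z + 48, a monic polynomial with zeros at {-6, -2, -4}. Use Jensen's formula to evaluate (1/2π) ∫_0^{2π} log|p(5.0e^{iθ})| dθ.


Zeros: -6, -4, -2; r = 5.0.
Inside |z| < r: -4, -2. Outside (|z| ≥ r): -6.
p(0) = 48, so log|p(0)| = log(48) = 3.8712.
Apply Jensen: I(r) = log|p(0)| + Σ_k log(r/|z_k|), summed over zeros inside |z| < r.
  log(r/|z_k|) for z_k = -2: log(5.0/2) = 0.9163
  log(r/|z_k|) for z_k = -4: log(5.0/4) = 0.2231
  Outside zeros (-6) contribute nothing to the Jensen sum.
Sum over inside zeros: 1.1394.
I(r) = log|p(0)| + (inside sum) = 3.8712 + 1.1394 = 5.0106.
Note: since some zeros are outside |z| ≤ r, the simplified n·log(r) form does NOT apply — only the inside zeros contribute.

I(r) ≈ 5.0106.


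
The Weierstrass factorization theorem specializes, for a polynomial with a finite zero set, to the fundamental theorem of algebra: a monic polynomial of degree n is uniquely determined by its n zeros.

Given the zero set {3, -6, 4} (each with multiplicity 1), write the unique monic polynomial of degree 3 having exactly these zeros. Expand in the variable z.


The polynomial is p(z) = ∏_{α ∈ S} (z − α), where S = {3, -6, 4}.
Expanding the product yields: p(z) = z^3 -z^2 -30·z + 72.
The resulting polynomial has degree 3 and real coefficients as required.

p(z) = z^3 -z^2 -30·z + 72.


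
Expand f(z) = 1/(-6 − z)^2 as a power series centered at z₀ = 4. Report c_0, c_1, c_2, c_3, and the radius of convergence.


Let w = z − z₀, so z = z₀ + w.
Then -6 − z = -6 − (z₀ + w) = (-6 − z₀) − w = -10 − w.
f(z) = 1/(-10 − w)^2 = (1/(-10)^2) · (1 − w/(-10))^{−2}.
By the binomial series (1−u)^{−2} = Σ_{n≥0} C(n+1, 1) u^n for |u|<1, with u = w/(-10):
  c_n = C(n+1, 1) / (-10)^(n+2).
  c_0 = 1/(-10)^2 = 1/100.
  c_1 = 2/(-10)^3 = -1/500.
  c_2 = 3/(-10)^4 = 3/10000.
  c_3 = 4/(-10)^5 = -1/25000.
The series is valid for |w/d| < 1, i.e. |z − z₀| < |d|.
Radius of convergence: R = |-6 − z₀| = |-10| = 10 (distance from z₀ to the singularity z = -6).

c_0 = 1/100, c_1 = -1/500, c_2 = 3/10000, c_3 = -1/25000; R = 10.


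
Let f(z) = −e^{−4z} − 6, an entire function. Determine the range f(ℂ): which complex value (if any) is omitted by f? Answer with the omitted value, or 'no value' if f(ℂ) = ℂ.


Little Picard bounds the complement of f(ℂ) to at most one point.
e^{−4z} is never zero on ℂ, so -1·e^{−4z} takes every value in ℂ ∖ {0}. Adding -6 shifts the range to ℂ ∖ {-6}. Thus f omits exactly the value -6.

Omitted value: -6.


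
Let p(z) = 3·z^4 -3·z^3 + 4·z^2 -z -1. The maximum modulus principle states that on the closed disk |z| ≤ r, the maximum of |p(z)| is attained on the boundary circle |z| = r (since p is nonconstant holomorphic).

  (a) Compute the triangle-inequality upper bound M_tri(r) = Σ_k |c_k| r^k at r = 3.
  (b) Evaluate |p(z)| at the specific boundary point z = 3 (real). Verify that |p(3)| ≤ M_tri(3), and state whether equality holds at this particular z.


Coefficients: c_0 = -1, c_1 = -1, c_2 = 4, c_3 = -3, c_4 = 3. Radius r = 3.
Part (a). Triangle bound: M_tri(r) = Σ_k |c_k| r^k
  = |-1|·3^0 + |-1|·3^1 + |4|·3^2 + |-3|·3^3 + |3|·3^4
  = 1 + 3 + 36 + 81 + 243 = 364.
This bounds M(r) := max_{|z|=r} |p(z)| from above; equality holds iff all terms c_k z^k can be made to align in phase at a single z on |z|=r.
Part (b). At z = 3 (real, on the circle |z| = r):
  p(3) = (-1)·3^0 + (-1)·3^1 + (4)·3^2 + (-3)·3^3 + (3)·3^4 = 194.
  |p(3)| = 194.
Check: |p(3)| = 194 ≤ 364 = M_tri(3). ✓ Equality does not hold at z = 3 (the coefficients have mixed signs, so the terms do not all align in phase there).

M_tri(3) = 364; |p(3)| = 194; equality at z=3: no.


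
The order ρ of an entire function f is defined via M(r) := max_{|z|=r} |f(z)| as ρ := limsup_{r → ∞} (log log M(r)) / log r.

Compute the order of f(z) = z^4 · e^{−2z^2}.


M(r) = max_{|z|=r} |1|·|z|^4·|e^{−2z^2}| = 1·r^4 · e^{2r^2} (the factors attain their maxima compatibly on |z|=r). Then log M(r) = log 1 + 4·log r + 2r^2, dominated by the last term, so log log M(r) ~ 2·log r. The polynomial factor 1z^4 contributes only a log r term and does not affect the order. ρ = 2.
Therefore ρ = 2.

Order ρ = 2.


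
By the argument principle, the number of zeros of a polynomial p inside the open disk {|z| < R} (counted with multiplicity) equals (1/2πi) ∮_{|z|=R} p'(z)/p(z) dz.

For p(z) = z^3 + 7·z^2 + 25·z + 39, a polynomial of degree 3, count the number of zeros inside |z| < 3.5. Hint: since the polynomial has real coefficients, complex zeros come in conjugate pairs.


The zeros of p are: -3, (-2 + 3i), (-2 - 3i).
Their magnitudes are: 3, 3.606, 3.606.
Zeros with |z| < R = 3.5: -3.
Count = 1.
By the argument principle, (1/2πi) ∮_{|z|=R} p'(z)/p(z) dz equals exactly this count.

Number of zeros inside |z| < 3.5: 1.


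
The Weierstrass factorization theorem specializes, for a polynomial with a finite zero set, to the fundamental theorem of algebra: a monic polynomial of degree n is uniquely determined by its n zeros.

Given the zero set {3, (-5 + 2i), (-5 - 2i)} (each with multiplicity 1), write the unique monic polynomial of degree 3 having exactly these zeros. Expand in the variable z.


The polynomial is p(z) = ∏_{α ∈ S} (z − α), where S = {3, (-5 + 2i), (-5 - 2i)}.
Expanding the product yields: p(z) = z^3 + 7·z^2 -z -87.
Note conjugate pairs combine to real quadratics: (z − (-5+2i))(z − (-5−2i)) = z² + 10z + 29.
The resulting polynomial has degree 3 and real coefficients as required.

p(z) = z^3 + 7·z^2 -z -87.


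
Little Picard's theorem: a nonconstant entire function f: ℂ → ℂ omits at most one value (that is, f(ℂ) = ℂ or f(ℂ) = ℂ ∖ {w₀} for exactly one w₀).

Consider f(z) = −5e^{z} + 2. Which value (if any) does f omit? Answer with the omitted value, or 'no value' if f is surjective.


Little Picard bounds the complement of f(ℂ) to at most one point.
e^{z} is never zero on ℂ, so -5·e^{z} takes every value in ℂ ∖ {0}. Adding 2 shifts the range to ℂ ∖ {2}. Thus f omits exactly the value 2.

Omitted value: 2.


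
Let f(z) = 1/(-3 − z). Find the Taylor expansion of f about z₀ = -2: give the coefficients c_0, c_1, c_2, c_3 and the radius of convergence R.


Let w = z − z₀, so z = z₀ + w.
Then -3 − z = -3 − (z₀ + w) = (-3 − z₀) − w = -1 − w.
f(z) = 1/(-1 − w) = (1/(-1)) · 1/(1 − w/(-1)) = Σ_{n≥0} w^n / (-1)^(n+1).
So c_n = 1/(-1)^(n+1):
  c_0 = 1/(-1)^1 = -1.
  c_1 = 1/(-1)^2 = 1.
  c_2 = 1/(-1)^3 = -1.
  c_3 = 1/(-1)^4 = 1.
The series is valid for |w/d| < 1, i.e. |z − z₀| < |d|.
Radius of convergence: R = |-3 − z₀| = |-1| = 1 (distance from z₀ to the singularity z = -3).

c_0 = -1, c_1 = 1, c_2 = -1, c_3 = 1; R = 1.


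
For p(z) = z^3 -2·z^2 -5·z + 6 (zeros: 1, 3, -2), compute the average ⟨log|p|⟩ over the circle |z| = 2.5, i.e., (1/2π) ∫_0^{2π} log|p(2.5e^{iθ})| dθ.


Zeros: -2, 1, 3; r = 2.5.
Inside |z| < r: -2, 1. Outside (|z| ≥ r): 3.
p(0) = 6, so log|p(0)| = log(6) = 1.7918.
Apply Jensen: I(r) = log|p(0)| + Σ_k log(r/|z_k|), summed over zeros inside |z| < r.
  log(r/|z_k|) for z_k = 1: log(2.5/1) = 0.9163
  log(r/|z_k|) for z_k = -2: log(2.5/2) = 0.2231
  Outside zeros (3) contribute nothing to the Jensen sum.
Sum over inside zeros: 1.1394.
I(r) = log|p(0)| + (inside sum) = 1.7918 + 1.1394 = 2.9312.
Note: since some zeros are outside |z| ≤ r, the simplified n·log(r) form does NOT apply — only the inside zeros contribute.

I(r) ≈ 2.9312.


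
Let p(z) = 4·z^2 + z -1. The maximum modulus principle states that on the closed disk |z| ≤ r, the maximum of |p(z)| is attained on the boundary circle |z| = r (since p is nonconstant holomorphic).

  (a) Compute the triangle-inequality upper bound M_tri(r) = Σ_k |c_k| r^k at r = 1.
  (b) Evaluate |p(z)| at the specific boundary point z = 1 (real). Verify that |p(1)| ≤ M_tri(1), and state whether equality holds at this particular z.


Coefficients: c_0 = -1, c_1 = 1, c_2 = 4. Radius r = 1.
Part (a). Triangle bound: M_tri(r) = Σ_k |c_k| r^k
  = |-1|·1^0 + |1|·1^1 + |4|·1^2
  = 1 + 1 + 4 = 6.
This bounds M(r) := max_{|z|=r} |p(z)| from above; equality holds iff all terms c_k z^k can be made to align in phase at a single z on |z|=r.
Part (b). At z = 1 (real, on the circle |z| = r):
  p(1) = (-1)·1^0 + (1)·1^1 + (4)·1^2 = 4.
  |p(1)| = 4.
Check: |p(1)| = 4 ≤ 6 = M_tri(1). ✓ Equality does not hold at z = 1 (the coefficients have mixed signs, so the terms do not all align in phase there).

M_tri(1) = 6; |p(1)| = 4; equality at z=1: no.


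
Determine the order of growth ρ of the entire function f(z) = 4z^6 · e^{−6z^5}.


M(r) = max_{|z|=r} |4|·|z|^6·|e^{−6z^5}| = 4·r^6 · e^{6r^5} (the factors attain their maxima compatibly on |z|=r). Then log M(r) = log 4 + 6·log r + 6r^5, dominated by the last term, so log log M(r) ~ 5·log r. The polynomial factor 4z^6 contributes only a log r term and does not affect the order. ρ = 5.
Therefore ρ = 5.

Order ρ = 5.
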